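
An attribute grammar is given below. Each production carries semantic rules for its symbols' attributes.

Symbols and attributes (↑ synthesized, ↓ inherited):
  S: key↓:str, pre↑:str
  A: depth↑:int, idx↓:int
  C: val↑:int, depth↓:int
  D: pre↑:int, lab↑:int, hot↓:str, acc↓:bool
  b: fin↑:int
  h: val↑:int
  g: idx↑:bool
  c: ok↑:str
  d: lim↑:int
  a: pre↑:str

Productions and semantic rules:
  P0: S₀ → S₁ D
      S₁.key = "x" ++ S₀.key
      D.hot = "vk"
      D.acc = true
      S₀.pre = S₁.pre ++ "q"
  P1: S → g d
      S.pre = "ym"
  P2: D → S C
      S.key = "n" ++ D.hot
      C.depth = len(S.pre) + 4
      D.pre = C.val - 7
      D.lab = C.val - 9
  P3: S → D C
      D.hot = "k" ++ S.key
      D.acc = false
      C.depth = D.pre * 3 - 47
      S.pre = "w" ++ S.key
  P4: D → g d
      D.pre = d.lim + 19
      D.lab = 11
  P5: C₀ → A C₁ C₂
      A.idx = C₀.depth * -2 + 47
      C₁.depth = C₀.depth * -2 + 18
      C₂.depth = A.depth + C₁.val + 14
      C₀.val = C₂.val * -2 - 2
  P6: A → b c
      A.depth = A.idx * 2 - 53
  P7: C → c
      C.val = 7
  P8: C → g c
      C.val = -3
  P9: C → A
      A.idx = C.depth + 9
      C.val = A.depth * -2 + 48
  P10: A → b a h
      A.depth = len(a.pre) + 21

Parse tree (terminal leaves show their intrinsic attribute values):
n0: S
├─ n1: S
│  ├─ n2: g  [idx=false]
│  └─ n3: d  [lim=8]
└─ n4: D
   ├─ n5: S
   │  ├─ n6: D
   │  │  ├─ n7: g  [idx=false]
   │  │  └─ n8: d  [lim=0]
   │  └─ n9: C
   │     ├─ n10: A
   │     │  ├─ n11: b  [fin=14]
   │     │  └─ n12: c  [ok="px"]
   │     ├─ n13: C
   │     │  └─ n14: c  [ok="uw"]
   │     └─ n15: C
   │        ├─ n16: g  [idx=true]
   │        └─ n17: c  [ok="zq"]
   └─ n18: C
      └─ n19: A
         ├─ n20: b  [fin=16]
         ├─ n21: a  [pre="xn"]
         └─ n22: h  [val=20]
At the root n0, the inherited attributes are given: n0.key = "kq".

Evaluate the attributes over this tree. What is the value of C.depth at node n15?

1. n0.key = "kq"  [given at root]
2. n1.key = "xkq"  ["x" ++ S₀.key]
3. n2.idx = false  [terminal]
4. n3.lim = 8  [terminal]
5. n1.pre = "ym"  ["ym"]
6. n4.hot = "vk"  ["vk"]
7. n4.acc = true  [true]
8. n5.key = "nvk"  ["n" ++ D.hot]
9. n6.hot = "knvk"  ["k" ++ S.key]
10. n6.acc = false  [false]
11. n7.idx = false  [terminal]
12. n8.lim = 0  [terminal]
13. n6.pre = 19  [d.lim + 19]
14. n6.lab = 11  [11]
15. n9.depth = 10  [D.pre * 3 - 47]
16. n10.idx = 27  [C₀.depth * -2 + 47]
17. n11.fin = 14  [terminal]
18. n12.ok = "px"  [terminal]
19. n10.depth = 1  [A.idx * 2 - 53]
20. n13.depth = -2  [C₀.depth * -2 + 18]
21. n14.ok = "uw"  [terminal]
22. n13.val = 7  [7]
23. n15.depth = 22  [A.depth + C₁.val + 14]
24. n16.idx = true  [terminal]
25. n17.ok = "zq"  [terminal]
26. n15.val = -3  [-3]
27. n9.val = 4  [C₂.val * -2 - 2]
28. n5.pre = "wnvk"  ["w" ++ S.key]
29. n18.depth = 8  [len(S.pre) + 4]
30. n19.idx = 17  [C.depth + 9]
31. n20.fin = 16  [terminal]
32. n21.pre = "xn"  [terminal]
33. n22.val = 20  [terminal]
34. n19.depth = 23  [len(a.pre) + 21]
35. n18.val = 2  [A.depth * -2 + 48]
36. n4.pre = -5  [C.val - 7]
37. n4.lab = -7  [C.val - 9]
38. n0.pre = "ymq"  [S₁.pre ++ "q"]

22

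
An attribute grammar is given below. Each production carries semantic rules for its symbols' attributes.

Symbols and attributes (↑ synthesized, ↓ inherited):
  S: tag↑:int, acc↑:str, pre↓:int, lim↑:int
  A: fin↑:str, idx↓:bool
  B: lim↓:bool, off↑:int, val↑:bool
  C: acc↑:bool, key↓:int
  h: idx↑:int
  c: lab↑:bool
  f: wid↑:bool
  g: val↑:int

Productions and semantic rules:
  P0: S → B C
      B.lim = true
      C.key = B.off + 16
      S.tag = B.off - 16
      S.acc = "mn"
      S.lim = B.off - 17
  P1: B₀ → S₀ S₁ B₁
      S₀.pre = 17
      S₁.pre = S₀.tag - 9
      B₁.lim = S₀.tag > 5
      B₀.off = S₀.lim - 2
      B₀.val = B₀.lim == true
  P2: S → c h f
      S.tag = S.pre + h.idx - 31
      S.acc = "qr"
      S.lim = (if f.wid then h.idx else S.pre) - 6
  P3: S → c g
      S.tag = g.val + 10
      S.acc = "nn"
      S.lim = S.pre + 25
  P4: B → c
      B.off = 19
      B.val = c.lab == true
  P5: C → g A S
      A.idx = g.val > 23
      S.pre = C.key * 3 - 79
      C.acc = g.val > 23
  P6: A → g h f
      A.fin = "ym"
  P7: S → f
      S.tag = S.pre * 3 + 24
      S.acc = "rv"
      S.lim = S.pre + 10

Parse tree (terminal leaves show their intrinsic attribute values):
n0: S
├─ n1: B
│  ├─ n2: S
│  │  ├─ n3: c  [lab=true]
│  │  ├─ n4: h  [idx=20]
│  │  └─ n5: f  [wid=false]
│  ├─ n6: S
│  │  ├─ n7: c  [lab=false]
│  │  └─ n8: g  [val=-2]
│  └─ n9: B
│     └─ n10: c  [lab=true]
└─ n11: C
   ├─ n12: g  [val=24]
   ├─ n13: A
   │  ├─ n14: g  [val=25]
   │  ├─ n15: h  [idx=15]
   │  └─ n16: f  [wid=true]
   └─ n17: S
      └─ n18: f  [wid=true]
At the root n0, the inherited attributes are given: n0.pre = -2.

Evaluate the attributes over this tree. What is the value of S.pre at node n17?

-4

1. n0.pre = -2  [given at root]
2. n1.lim = true  [true]
3. n2.pre = 17  [17]
4. n3.lab = true  [terminal]
5. n4.idx = 20  [terminal]
6. n5.wid = false  [terminal]
7. n2.tag = 6  [S.pre + h.idx - 31]
8. n2.acc = "qr"  ["qr"]
9. n2.lim = 11  [(if f.wid then h.idx else S.pre) - 6]
10. n6.pre = -3  [S₀.tag - 9]
11. n7.lab = false  [terminal]
12. n8.val = -2  [terminal]
13. n6.tag = 8  [g.val + 10]
14. n6.acc = "nn"  ["nn"]
15. n6.lim = 22  [S.pre + 25]
16. n9.lim = true  [S₀.tag > 5]
17. n10.lab = true  [terminal]
18. n9.off = 19  [19]
19. n9.val = true  [c.lab == true]
20. n1.off = 9  [S₀.lim - 2]
21. n1.val = true  [B₀.lim == true]
22. n11.key = 25  [B.off + 16]
23. n12.val = 24  [terminal]
24. n13.idx = true  [g.val > 23]
25. n14.val = 25  [terminal]
26. n15.idx = 15  [terminal]
27. n16.wid = true  [terminal]
28. n13.fin = "ym"  ["ym"]
29. n17.pre = -4  [C.key * 3 - 79]
30. n18.wid = true  [terminal]
31. n17.tag = 12  [S.pre * 3 + 24]
32. n17.acc = "rv"  ["rv"]
33. n17.lim = 6  [S.pre + 10]
34. n11.acc = true  [g.val > 23]
35. n0.tag = -7  [B.off - 16]
36. n0.acc = "mn"  ["mn"]
37. n0.lim = -8  [B.off - 17]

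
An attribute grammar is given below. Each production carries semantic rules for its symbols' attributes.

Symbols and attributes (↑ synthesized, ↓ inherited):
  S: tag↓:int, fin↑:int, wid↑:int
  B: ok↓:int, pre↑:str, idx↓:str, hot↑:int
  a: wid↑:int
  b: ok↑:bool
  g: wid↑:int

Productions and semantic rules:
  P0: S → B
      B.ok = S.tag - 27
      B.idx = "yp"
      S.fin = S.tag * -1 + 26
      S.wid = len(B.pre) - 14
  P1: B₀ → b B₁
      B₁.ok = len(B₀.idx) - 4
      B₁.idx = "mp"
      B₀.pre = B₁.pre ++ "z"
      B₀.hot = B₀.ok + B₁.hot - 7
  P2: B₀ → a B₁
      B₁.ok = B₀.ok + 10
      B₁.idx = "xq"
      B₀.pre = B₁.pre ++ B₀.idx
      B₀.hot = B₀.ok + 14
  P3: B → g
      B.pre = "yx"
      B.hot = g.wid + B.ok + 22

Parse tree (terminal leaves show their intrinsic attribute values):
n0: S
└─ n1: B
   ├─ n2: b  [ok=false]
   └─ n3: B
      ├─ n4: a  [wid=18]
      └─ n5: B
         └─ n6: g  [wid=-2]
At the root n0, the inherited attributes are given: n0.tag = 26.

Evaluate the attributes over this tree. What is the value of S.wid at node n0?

-9

1. n0.tag = 26  [given at root]
2. n1.ok = -1  [S.tag - 27]
3. n1.idx = "yp"  ["yp"]
4. n2.ok = false  [terminal]
5. n3.ok = -2  [len(B₀.idx) - 4]
6. n3.idx = "mp"  ["mp"]
7. n4.wid = 18  [terminal]
8. n5.ok = 8  [B₀.ok + 10]
9. n5.idx = "xq"  ["xq"]
10. n6.wid = -2  [terminal]
11. n5.pre = "yx"  ["yx"]
12. n5.hot = 28  [g.wid + B.ok + 22]
13. n3.pre = "yxmp"  [B₁.pre ++ B₀.idx]
14. n3.hot = 12  [B₀.ok + 14]
15. n1.pre = "yxmpz"  [B₁.pre ++ "z"]
16. n1.hot = 4  [B₀.ok + B₁.hot - 7]
17. n0.fin = 0  [S.tag * -1 + 26]
18. n0.wid = -9  [len(B.pre) - 14]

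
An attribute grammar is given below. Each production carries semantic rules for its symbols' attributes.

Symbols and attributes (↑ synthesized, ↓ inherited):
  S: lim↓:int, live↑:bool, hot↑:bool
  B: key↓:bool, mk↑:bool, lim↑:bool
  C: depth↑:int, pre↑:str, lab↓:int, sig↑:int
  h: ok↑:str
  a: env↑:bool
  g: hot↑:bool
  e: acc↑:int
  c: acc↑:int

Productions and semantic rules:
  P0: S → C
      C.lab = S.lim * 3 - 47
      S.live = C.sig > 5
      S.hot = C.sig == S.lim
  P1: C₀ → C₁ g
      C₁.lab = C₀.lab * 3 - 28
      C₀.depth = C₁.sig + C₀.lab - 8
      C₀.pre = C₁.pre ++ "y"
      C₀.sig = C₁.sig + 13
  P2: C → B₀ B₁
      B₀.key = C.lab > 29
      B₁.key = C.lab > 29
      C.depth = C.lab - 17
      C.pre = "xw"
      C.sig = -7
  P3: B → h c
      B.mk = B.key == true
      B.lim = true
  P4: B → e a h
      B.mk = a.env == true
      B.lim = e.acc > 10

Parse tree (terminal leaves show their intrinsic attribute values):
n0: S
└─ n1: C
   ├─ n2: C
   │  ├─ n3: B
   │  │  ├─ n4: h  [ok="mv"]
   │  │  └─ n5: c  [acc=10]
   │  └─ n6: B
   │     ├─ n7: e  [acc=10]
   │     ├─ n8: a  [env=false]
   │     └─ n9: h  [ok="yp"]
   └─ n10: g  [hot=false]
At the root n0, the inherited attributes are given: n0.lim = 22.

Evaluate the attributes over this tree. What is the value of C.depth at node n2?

12

1. n0.lim = 22  [given at root]
2. n1.lab = 19  [S.lim * 3 - 47]
3. n2.lab = 29  [C₀.lab * 3 - 28]
4. n3.key = false  [C.lab > 29]
5. n4.ok = "mv"  [terminal]
6. n5.acc = 10  [terminal]
7. n3.mk = false  [B.key == true]
8. n3.lim = true  [true]
9. n6.key = false  [C.lab > 29]
10. n7.acc = 10  [terminal]
11. n8.env = false  [terminal]
12. n9.ok = "yp"  [terminal]
13. n6.mk = false  [a.env == true]
14. n6.lim = false  [e.acc > 10]
15. n2.depth = 12  [C.lab - 17]
16. n2.pre = "xw"  ["xw"]
17. n2.sig = -7  [-7]
18. n10.hot = false  [terminal]
19. n1.depth = 4  [C₁.sig + C₀.lab - 8]
20. n1.pre = "xwy"  [C₁.pre ++ "y"]
21. n1.sig = 6  [C₁.sig + 13]
22. n0.live = true  [C.sig > 5]
23. n0.hot = false  [C.sig == S.lim]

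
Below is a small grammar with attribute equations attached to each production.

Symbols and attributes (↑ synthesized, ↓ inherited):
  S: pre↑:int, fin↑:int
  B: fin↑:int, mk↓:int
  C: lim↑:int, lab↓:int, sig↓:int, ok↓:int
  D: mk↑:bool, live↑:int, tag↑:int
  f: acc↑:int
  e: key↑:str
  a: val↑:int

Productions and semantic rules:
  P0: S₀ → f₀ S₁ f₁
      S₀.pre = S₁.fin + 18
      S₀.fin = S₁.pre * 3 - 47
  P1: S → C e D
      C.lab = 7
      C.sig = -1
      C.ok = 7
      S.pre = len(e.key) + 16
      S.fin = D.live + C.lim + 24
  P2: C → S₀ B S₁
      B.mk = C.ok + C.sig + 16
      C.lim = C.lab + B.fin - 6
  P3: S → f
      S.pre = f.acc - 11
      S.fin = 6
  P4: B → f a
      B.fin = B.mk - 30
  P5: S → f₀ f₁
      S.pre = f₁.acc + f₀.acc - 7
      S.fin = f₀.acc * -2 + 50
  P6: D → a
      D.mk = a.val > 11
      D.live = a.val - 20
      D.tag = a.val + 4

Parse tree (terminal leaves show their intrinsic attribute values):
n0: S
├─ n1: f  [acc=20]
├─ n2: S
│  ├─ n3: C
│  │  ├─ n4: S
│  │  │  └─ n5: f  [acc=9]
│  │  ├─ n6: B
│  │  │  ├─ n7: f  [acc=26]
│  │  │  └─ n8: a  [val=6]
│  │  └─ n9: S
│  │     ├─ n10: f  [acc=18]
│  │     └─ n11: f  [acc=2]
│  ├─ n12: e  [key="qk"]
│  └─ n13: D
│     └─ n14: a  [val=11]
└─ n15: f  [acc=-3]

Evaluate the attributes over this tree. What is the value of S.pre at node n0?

1. n1.acc = 20  [terminal]
2. n3.lab = 7  [7]
3. n3.sig = -1  [-1]
4. n3.ok = 7  [7]
5. n5.acc = 9  [terminal]
6. n4.pre = -2  [f.acc - 11]
7. n4.fin = 6  [6]
8. n6.mk = 22  [C.ok + C.sig + 16]
9. n7.acc = 26  [terminal]
10. n8.val = 6  [terminal]
11. n6.fin = -8  [B.mk - 30]
12. n10.acc = 18  [terminal]
13. n11.acc = 2  [terminal]
14. n9.pre = 13  [f₁.acc + f₀.acc - 7]
15. n9.fin = 14  [f₀.acc * -2 + 50]
16. n3.lim = -7  [C.lab + B.fin - 6]
17. n12.key = "qk"  [terminal]
18. n14.val = 11  [terminal]
19. n13.mk = false  [a.val > 11]
20. n13.live = -9  [a.val - 20]
21. n13.tag = 15  [a.val + 4]
22. n2.pre = 18  [len(e.key) + 16]
23. n2.fin = 8  [D.live + C.lim + 24]
24. n15.acc = -3  [terminal]
25. n0.pre = 26  [S₁.fin + 18]
26. n0.fin = 7  [S₁.pre * 3 - 47]

26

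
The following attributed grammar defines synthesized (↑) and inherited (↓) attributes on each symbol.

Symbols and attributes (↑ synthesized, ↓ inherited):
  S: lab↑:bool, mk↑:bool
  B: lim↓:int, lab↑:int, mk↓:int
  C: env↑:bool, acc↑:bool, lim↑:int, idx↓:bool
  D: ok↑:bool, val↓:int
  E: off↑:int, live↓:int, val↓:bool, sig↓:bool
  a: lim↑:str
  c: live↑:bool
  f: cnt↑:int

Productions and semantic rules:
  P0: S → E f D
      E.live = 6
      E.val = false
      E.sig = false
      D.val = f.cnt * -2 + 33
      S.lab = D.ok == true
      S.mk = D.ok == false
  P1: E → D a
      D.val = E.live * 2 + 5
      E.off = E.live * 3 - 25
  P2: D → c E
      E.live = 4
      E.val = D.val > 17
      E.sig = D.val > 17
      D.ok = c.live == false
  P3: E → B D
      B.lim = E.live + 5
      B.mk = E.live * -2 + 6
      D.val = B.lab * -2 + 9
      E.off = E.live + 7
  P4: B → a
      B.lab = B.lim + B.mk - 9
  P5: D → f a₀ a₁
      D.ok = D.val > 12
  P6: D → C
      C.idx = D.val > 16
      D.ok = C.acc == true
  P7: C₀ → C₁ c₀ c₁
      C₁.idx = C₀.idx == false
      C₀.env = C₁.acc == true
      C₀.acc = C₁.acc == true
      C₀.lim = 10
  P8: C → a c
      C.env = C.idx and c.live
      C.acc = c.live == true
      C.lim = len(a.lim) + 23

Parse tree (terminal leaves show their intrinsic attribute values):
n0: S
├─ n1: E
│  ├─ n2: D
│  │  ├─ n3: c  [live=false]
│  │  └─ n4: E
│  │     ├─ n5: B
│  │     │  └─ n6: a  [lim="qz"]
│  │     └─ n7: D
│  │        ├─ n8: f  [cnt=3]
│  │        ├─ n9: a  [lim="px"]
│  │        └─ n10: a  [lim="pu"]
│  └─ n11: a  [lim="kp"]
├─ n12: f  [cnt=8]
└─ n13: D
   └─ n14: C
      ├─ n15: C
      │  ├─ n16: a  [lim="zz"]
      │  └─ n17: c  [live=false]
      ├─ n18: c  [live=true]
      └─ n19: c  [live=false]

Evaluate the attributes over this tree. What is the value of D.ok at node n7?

1. n1.live = 6  [6]
2. n1.val = false  [false]
3. n1.sig = false  [false]
4. n2.val = 17  [E.live * 2 + 5]
5. n3.live = false  [terminal]
6. n4.live = 4  [4]
7. n4.val = false  [D.val > 17]
8. n4.sig = false  [D.val > 17]
9. n5.lim = 9  [E.live + 5]
10. n5.mk = -2  [E.live * -2 + 6]
11. n6.lim = "qz"  [terminal]
12. n5.lab = -2  [B.lim + B.mk - 9]
13. n7.val = 13  [B.lab * -2 + 9]
14. n8.cnt = 3  [terminal]
15. n9.lim = "px"  [terminal]
16. n10.lim = "pu"  [terminal]
17. n7.ok = true  [D.val > 12]
18. n4.off = 11  [E.live + 7]
19. n2.ok = true  [c.live == false]
20. n11.lim = "kp"  [terminal]
21. n1.off = -7  [E.live * 3 - 25]
22. n12.cnt = 8  [terminal]
23. n13.val = 17  [f.cnt * -2 + 33]
24. n14.idx = true  [D.val > 16]
25. n15.idx = false  [C₀.idx == false]
26. n16.lim = "zz"  [terminal]
27. n17.live = false  [terminal]
28. n15.env = false  [C.idx and c.live]
29. n15.acc = false  [c.live == true]
30. n15.lim = 25  [len(a.lim) + 23]
31. n18.live = true  [terminal]
32. n19.live = false  [terminal]
33. n14.env = false  [C₁.acc == true]
34. n14.acc = false  [C₁.acc == true]
35. n14.lim = 10  [10]
36. n13.ok = false  [C.acc == true]
37. n0.lab = false  [D.ok == true]
38. n0.mk = true  [D.ok == false]

true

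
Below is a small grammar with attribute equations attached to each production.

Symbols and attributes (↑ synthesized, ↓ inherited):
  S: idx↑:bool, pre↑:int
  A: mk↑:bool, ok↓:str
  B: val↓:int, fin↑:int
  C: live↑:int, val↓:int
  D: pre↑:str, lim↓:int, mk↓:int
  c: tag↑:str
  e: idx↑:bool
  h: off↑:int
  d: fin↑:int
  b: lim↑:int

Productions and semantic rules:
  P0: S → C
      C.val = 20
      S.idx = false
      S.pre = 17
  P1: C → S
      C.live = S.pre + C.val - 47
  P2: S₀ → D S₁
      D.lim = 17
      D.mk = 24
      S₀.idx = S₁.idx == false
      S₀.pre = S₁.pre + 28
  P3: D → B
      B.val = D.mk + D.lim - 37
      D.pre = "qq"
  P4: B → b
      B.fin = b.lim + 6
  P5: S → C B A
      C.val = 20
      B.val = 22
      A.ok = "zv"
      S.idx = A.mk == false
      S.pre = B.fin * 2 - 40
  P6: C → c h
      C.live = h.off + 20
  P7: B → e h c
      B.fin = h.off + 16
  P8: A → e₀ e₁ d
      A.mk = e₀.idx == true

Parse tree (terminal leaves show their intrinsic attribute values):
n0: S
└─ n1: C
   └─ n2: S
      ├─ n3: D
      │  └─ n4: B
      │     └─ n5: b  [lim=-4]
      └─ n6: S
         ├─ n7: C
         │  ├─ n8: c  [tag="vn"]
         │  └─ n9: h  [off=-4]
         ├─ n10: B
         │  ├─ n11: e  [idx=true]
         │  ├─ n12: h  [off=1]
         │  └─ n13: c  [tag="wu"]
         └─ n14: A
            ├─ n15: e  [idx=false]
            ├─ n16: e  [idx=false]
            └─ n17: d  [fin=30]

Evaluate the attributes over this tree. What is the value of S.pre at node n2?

1. n1.val = 20  [20]
2. n3.lim = 17  [17]
3. n3.mk = 24  [24]
4. n4.val = 4  [D.mk + D.lim - 37]
5. n5.lim = -4  [terminal]
6. n4.fin = 2  [b.lim + 6]
7. n3.pre = "qq"  ["qq"]
8. n7.val = 20  [20]
9. n8.tag = "vn"  [terminal]
10. n9.off = -4  [terminal]
11. n7.live = 16  [h.off + 20]
12. n10.val = 22  [22]
13. n11.idx = true  [terminal]
14. n12.off = 1  [terminal]
15. n13.tag = "wu"  [terminal]
16. n10.fin = 17  [h.off + 16]
17. n14.ok = "zv"  ["zv"]
18. n15.idx = false  [terminal]
19. n16.idx = false  [terminal]
20. n17.fin = 30  [terminal]
21. n14.mk = false  [e₀.idx == true]
22. n6.idx = true  [A.mk == false]
23. n6.pre = -6  [B.fin * 2 - 40]
24. n2.idx = false  [S₁.idx == false]
25. n2.pre = 22  [S₁.pre + 28]
26. n1.live = -5  [S.pre + C.val - 47]
27. n0.idx = false  [false]
28. n0.pre = 17  [17]

22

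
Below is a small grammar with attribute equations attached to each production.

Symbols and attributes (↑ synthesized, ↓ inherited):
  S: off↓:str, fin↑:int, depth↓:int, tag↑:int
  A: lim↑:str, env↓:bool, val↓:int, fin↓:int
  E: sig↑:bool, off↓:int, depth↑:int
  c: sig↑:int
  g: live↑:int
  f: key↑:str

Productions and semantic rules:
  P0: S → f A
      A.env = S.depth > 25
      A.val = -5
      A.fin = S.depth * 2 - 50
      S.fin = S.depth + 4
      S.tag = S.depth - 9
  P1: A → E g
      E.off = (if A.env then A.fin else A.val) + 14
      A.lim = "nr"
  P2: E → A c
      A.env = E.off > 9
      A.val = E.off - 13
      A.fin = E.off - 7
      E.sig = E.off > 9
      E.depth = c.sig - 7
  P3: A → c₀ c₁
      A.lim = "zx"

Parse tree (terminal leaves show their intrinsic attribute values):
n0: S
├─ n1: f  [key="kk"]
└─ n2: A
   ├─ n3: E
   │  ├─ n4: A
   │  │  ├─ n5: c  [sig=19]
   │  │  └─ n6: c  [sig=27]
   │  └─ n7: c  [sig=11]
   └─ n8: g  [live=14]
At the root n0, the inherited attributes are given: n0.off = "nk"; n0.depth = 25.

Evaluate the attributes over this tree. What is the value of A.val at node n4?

-4

1. n0.off = "nk"  [given at root]
2. n0.depth = 25  [given at root]
3. n1.key = "kk"  [terminal]
4. n2.env = false  [S.depth > 25]
5. n2.val = -5  [-5]
6. n2.fin = 0  [S.depth * 2 - 50]
7. n3.off = 9  [(if A.env then A.fin else A.val) + 14]
8. n4.env = false  [E.off > 9]
9. n4.val = -4  [E.off - 13]
10. n4.fin = 2  [E.off - 7]
11. n5.sig = 19  [terminal]
12. n6.sig = 27  [terminal]
13. n4.lim = "zx"  ["zx"]
14. n7.sig = 11  [terminal]
15. n3.sig = false  [E.off > 9]
16. n3.depth = 4  [c.sig - 7]
17. n8.live = 14  [terminal]
18. n2.lim = "nr"  ["nr"]
19. n0.fin = 29  [S.depth + 4]
20. n0.tag = 16  [S.depth - 9]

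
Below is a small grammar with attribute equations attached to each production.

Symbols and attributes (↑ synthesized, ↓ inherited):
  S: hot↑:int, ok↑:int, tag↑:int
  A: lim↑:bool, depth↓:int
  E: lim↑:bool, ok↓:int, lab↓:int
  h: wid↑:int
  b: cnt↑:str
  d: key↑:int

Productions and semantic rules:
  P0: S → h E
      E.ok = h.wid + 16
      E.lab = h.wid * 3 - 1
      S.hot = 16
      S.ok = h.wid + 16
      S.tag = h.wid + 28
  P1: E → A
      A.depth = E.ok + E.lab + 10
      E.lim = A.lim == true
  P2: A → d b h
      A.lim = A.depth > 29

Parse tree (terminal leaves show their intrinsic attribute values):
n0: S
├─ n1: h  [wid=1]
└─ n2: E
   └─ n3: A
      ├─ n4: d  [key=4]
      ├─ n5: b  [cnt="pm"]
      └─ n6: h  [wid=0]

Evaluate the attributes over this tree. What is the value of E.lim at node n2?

1. n1.wid = 1  [terminal]
2. n2.ok = 17  [h.wid + 16]
3. n2.lab = 2  [h.wid * 3 - 1]
4. n3.depth = 29  [E.ok + E.lab + 10]
5. n4.key = 4  [terminal]
6. n5.cnt = "pm"  [terminal]
7. n6.wid = 0  [terminal]
8. n3.lim = false  [A.depth > 29]
9. n2.lim = false  [A.lim == true]
10. n0.hot = 16  [16]
11. n0.ok = 17  [h.wid + 16]
12. n0.tag = 29  [h.wid + 28]

false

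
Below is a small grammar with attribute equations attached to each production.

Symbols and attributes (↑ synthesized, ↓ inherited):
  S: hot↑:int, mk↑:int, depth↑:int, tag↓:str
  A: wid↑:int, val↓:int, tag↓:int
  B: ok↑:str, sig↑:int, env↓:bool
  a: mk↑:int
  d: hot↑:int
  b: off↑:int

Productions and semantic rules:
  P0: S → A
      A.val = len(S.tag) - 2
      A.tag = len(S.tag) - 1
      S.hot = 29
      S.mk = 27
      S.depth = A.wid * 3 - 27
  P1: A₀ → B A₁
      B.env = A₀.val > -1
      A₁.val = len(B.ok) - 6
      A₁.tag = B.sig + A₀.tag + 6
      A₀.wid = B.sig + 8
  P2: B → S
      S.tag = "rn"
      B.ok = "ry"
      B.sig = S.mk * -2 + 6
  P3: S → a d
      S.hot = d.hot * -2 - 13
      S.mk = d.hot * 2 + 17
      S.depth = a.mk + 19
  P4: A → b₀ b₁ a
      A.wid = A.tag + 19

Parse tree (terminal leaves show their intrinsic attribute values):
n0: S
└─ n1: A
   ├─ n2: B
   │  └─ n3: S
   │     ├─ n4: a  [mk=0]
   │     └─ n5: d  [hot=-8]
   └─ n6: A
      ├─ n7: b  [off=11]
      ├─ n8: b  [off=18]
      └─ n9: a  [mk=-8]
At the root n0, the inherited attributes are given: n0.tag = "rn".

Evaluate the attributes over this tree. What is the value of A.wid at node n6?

30

1. n0.tag = "rn"  [given at root]
2. n1.val = 0  [len(S.tag) - 2]
3. n1.tag = 1  [len(S.tag) - 1]
4. n2.env = true  [A₀.val > -1]
5. n3.tag = "rn"  ["rn"]
6. n4.mk = 0  [terminal]
7. n5.hot = -8  [terminal]
8. n3.hot = 3  [d.hot * -2 - 13]
9. n3.mk = 1  [d.hot * 2 + 17]
10. n3.depth = 19  [a.mk + 19]
11. n2.ok = "ry"  ["ry"]
12. n2.sig = 4  [S.mk * -2 + 6]
13. n6.val = -4  [len(B.ok) - 6]
14. n6.tag = 11  [B.sig + A₀.tag + 6]
15. n7.off = 11  [terminal]
16. n8.off = 18  [terminal]
17. n9.mk = -8  [terminal]
18. n6.wid = 30  [A.tag + 19]
19. n1.wid = 12  [B.sig + 8]
20. n0.hot = 29  [29]
21. n0.mk = 27  [27]
22. n0.depth = 9  [A.wid * 3 - 27]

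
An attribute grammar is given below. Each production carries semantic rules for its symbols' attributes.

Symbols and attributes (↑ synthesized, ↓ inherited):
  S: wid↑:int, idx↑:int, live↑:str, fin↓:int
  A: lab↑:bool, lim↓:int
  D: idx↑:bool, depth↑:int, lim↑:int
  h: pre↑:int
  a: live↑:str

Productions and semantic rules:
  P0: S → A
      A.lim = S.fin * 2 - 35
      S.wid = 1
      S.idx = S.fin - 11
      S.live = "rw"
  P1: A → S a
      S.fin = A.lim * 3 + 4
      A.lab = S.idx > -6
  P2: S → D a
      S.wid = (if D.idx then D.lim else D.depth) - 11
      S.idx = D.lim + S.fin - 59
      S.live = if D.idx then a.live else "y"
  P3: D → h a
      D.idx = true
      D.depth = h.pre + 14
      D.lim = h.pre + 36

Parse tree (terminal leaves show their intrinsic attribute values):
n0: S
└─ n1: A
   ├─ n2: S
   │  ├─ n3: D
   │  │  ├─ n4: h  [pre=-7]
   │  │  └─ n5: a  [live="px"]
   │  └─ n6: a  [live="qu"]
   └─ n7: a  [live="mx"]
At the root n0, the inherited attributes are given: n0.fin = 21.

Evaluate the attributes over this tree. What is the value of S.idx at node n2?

-5

1. n0.fin = 21  [given at root]
2. n1.lim = 7  [S.fin * 2 - 35]
3. n2.fin = 25  [A.lim * 3 + 4]
4. n4.pre = -7  [terminal]
5. n5.live = "px"  [terminal]
6. n3.idx = true  [true]
7. n3.depth = 7  [h.pre + 14]
8. n3.lim = 29  [h.pre + 36]
9. n6.live = "qu"  [terminal]
10. n2.wid = 18  [(if D.idx then D.lim else D.depth) - 11]
11. n2.idx = -5  [D.lim + S.fin - 59]
12. n2.live = "qu"  [if D.idx then a.live else "y"]
13. n7.live = "mx"  [terminal]
14. n1.lab = true  [S.idx > -6]
15. n0.wid = 1  [1]
16. n0.idx = 10  [S.fin - 11]
17. n0.live = "rw"  ["rw"]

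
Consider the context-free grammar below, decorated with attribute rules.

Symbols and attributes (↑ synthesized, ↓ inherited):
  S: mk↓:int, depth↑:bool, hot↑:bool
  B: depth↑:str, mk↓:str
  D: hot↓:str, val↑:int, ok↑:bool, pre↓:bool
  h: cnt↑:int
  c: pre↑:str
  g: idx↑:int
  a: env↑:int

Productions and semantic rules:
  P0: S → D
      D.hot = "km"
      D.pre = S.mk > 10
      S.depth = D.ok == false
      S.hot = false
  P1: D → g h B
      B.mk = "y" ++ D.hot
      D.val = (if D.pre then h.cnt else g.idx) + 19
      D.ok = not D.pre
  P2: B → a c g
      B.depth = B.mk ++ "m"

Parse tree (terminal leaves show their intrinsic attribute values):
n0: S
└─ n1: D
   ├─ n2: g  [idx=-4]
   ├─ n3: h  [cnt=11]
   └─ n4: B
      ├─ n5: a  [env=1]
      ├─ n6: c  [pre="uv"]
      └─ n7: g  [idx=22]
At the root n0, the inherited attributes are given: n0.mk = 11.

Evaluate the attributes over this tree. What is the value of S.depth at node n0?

1. n0.mk = 11  [given at root]
2. n1.hot = "km"  ["km"]
3. n1.pre = true  [S.mk > 10]
4. n2.idx = -4  [terminal]
5. n3.cnt = 11  [terminal]
6. n4.mk = "ykm"  ["y" ++ D.hot]
7. n5.env = 1  [terminal]
8. n6.pre = "uv"  [terminal]
9. n7.idx = 22  [terminal]
10. n4.depth = "ykmm"  [B.mk ++ "m"]
11. n1.val = 30  [(if D.pre then h.cnt else g.idx) + 19]
12. n1.ok = false  [not D.pre]
13. n0.depth = true  [D.ok == false]
14. n0.hot = false  [false]

true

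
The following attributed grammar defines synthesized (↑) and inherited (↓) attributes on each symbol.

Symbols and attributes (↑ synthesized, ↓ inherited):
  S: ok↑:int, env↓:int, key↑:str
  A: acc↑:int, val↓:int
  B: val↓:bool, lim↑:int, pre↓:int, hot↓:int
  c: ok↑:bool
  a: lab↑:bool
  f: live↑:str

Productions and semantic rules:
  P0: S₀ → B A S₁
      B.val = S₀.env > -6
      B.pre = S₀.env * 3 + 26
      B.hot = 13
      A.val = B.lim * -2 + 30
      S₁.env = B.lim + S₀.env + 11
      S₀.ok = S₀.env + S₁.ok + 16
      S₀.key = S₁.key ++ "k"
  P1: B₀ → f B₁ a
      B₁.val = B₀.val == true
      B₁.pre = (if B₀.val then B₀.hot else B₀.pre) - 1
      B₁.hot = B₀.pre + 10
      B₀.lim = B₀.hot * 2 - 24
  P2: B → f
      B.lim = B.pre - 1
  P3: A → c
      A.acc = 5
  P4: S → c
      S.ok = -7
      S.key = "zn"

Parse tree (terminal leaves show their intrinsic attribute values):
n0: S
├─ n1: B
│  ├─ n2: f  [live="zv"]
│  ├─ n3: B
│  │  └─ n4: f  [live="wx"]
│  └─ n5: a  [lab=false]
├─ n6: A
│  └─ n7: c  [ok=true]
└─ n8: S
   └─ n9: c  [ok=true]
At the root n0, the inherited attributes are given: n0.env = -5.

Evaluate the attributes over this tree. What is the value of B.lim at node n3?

11

1. n0.env = -5  [given at root]
2. n1.val = true  [S₀.env > -6]
3. n1.pre = 11  [S₀.env * 3 + 26]
4. n1.hot = 13  [13]
5. n2.live = "zv"  [terminal]
6. n3.val = true  [B₀.val == true]
7. n3.pre = 12  [(if B₀.val then B₀.hot else B₀.pre) - 1]
8. n3.hot = 21  [B₀.pre + 10]
9. n4.live = "wx"  [terminal]
10. n3.lim = 11  [B.pre - 1]
11. n5.lab = false  [terminal]
12. n1.lim = 2  [B₀.hot * 2 - 24]
13. n6.val = 26  [B.lim * -2 + 30]
14. n7.ok = true  [terminal]
15. n6.acc = 5  [5]
16. n8.env = 8  [B.lim + S₀.env + 11]
17. n9.ok = true  [terminal]
18. n8.ok = -7  [-7]
19. n8.key = "zn"  ["zn"]
20. n0.ok = 4  [S₀.env + S₁.ok + 16]
21. n0.key = "znk"  [S₁.key ++ "k"]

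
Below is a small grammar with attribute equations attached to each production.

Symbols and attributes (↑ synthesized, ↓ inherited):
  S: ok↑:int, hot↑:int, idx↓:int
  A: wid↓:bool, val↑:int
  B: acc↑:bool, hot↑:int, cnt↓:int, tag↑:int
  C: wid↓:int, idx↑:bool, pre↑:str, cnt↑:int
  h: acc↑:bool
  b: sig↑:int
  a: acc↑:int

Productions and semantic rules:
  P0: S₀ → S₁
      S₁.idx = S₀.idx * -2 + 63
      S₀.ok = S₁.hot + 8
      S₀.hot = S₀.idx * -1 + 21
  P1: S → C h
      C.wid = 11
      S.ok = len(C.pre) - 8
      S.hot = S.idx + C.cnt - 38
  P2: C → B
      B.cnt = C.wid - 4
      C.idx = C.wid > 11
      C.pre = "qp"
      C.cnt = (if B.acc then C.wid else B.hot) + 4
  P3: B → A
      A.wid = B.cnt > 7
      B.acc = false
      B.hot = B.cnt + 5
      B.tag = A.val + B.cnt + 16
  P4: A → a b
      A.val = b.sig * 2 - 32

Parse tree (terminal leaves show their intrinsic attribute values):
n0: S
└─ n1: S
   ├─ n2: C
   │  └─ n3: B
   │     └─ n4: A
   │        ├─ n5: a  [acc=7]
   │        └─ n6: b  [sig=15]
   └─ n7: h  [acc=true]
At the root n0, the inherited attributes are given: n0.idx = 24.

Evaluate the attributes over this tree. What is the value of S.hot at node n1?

-7

1. n0.idx = 24  [given at root]
2. n1.idx = 15  [S₀.idx * -2 + 63]
3. n2.wid = 11  [11]
4. n3.cnt = 7  [C.wid - 4]
5. n4.wid = false  [B.cnt > 7]
6. n5.acc = 7  [terminal]
7. n6.sig = 15  [terminal]
8. n4.val = -2  [b.sig * 2 - 32]
9. n3.acc = false  [false]
10. n3.hot = 12  [B.cnt + 5]
11. n3.tag = 21  [A.val + B.cnt + 16]
12. n2.idx = false  [C.wid > 11]
13. n2.pre = "qp"  ["qp"]
14. n2.cnt = 16  [(if B.acc then C.wid else B.hot) + 4]
15. n7.acc = true  [terminal]
16. n1.ok = -6  [len(C.pre) - 8]
17. n1.hot = -7  [S.idx + C.cnt - 38]
18. n0.ok = 1  [S₁.hot + 8]
19. n0.hot = -3  [S₀.idx * -1 + 21]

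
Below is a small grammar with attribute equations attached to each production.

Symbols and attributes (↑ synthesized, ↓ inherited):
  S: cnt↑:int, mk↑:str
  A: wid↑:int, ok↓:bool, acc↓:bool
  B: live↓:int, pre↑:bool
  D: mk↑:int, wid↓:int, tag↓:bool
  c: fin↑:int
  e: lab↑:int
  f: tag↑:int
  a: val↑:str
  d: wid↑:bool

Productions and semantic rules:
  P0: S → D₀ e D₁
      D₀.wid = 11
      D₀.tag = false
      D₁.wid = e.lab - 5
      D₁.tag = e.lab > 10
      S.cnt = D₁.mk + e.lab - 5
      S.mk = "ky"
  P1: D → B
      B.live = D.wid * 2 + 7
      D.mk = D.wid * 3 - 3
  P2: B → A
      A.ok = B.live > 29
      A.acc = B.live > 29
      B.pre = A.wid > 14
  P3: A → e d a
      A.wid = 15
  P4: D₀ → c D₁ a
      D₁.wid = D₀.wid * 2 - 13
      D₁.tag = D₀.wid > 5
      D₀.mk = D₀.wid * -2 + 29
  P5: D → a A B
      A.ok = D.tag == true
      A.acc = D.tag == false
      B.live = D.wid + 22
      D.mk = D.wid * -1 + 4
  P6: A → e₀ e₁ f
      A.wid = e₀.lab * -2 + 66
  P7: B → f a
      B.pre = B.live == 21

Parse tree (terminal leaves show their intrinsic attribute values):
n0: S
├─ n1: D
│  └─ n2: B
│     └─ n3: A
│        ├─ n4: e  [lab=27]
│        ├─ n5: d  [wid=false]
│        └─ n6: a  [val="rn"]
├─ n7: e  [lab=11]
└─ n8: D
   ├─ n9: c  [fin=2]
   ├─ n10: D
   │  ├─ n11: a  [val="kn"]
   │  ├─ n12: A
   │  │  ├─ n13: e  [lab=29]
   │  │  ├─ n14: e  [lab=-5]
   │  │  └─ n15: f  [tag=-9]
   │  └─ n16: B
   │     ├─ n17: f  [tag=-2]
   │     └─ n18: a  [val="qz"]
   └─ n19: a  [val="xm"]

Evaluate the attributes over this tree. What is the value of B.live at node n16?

21

1. n1.wid = 11  [11]
2. n1.tag = false  [false]
3. n2.live = 29  [D.wid * 2 + 7]
4. n3.ok = false  [B.live > 29]
5. n3.acc = false  [B.live > 29]
6. n4.lab = 27  [terminal]
7. n5.wid = false  [terminal]
8. n6.val = "rn"  [terminal]
9. n3.wid = 15  [15]
10. n2.pre = true  [A.wid > 14]
11. n1.mk = 30  [D.wid * 3 - 3]
12. n7.lab = 11  [terminal]
13. n8.wid = 6  [e.lab - 5]
14. n8.tag = true  [e.lab > 10]
15. n9.fin = 2  [terminal]
16. n10.wid = -1  [D₀.wid * 2 - 13]
17. n10.tag = true  [D₀.wid > 5]
18. n11.val = "kn"  [terminal]
19. n12.ok = true  [D.tag == true]
20. n12.acc = false  [D.tag == false]
21. n13.lab = 29  [terminal]
22. n14.lab = -5  [terminal]
23. n15.tag = -9  [terminal]
24. n12.wid = 8  [e₀.lab * -2 + 66]
25. n16.live = 21  [D.wid + 22]
26. n17.tag = -2  [terminal]
27. n18.val = "qz"  [terminal]
28. n16.pre = true  [B.live == 21]
29. n10.mk = 5  [D.wid * -1 + 4]
30. n19.val = "xm"  [terminal]
31. n8.mk = 17  [D₀.wid * -2 + 29]
32. n0.cnt = 23  [D₁.mk + e.lab - 5]
33. n0.mk = "ky"  ["ky"]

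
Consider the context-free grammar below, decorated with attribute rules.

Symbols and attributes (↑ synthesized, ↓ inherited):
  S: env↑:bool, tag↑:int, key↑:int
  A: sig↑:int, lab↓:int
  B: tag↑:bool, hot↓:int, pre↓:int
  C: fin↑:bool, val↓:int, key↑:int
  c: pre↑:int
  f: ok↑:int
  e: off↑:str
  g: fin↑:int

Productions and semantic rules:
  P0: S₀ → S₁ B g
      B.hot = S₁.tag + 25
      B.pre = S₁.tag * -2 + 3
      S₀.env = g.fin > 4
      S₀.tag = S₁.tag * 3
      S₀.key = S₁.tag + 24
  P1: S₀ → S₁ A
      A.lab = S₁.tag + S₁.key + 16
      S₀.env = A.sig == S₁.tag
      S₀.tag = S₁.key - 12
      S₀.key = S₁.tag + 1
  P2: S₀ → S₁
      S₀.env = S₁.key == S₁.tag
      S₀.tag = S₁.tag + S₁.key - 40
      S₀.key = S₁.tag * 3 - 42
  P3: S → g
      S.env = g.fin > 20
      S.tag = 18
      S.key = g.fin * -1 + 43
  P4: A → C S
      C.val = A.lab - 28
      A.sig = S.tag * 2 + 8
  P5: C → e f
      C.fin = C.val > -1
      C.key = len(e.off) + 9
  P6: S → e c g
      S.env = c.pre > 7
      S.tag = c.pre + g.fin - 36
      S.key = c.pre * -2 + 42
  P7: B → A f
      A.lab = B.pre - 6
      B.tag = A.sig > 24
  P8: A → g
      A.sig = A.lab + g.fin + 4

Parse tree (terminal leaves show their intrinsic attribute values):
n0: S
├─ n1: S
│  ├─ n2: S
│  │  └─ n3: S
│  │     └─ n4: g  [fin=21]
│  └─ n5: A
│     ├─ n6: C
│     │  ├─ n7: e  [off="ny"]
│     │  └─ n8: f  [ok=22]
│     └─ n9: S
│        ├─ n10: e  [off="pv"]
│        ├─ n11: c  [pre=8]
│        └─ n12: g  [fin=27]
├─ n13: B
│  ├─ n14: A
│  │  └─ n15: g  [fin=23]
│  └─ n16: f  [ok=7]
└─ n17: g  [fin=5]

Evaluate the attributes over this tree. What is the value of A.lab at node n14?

1. n4.fin = 21  [terminal]
2. n3.env = true  [g.fin > 20]
3. n3.tag = 18  [18]
4. n3.key = 22  [g.fin * -1 + 43]
5. n2.env = false  [S₁.key == S₁.tag]
6. n2.tag = 0  [S₁.tag + S₁.key - 40]
7. n2.key = 12  [S₁.tag * 3 - 42]
8. n5.lab = 28  [S₁.tag + S₁.key + 16]
9. n6.val = 0  [A.lab - 28]
10. n7.off = "ny"  [terminal]
11. n8.ok = 22  [terminal]
12. n6.fin = true  [C.val > -1]
13. n6.key = 11  [len(e.off) + 9]
14. n10.off = "pv"  [terminal]
15. n11.pre = 8  [terminal]
16. n12.fin = 27  [terminal]
17. n9.env = true  [c.pre > 7]
18. n9.tag = -1  [c.pre + g.fin - 36]
19. n9.key = 26  [c.pre * -2 + 42]
20. n5.sig = 6  [S.tag * 2 + 8]
21. n1.env = false  [A.sig == S₁.tag]
22. n1.tag = 0  [S₁.key - 12]
23. n1.key = 1  [S₁.tag + 1]
24. n13.hot = 25  [S₁.tag + 25]
25. n13.pre = 3  [S₁.tag * -2 + 3]
26. n14.lab = -3  [B.pre - 6]
27. n15.fin = 23  [terminal]
28. n14.sig = 24  [A.lab + g.fin + 4]
29. n16.ok = 7  [terminal]
30. n13.tag = false  [A.sig > 24]
31. n17.fin = 5  [terminal]
32. n0.env = true  [g.fin > 4]
33. n0.tag = 0  [S₁.tag * 3]
34. n0.key = 24  [S₁.tag + 24]

-3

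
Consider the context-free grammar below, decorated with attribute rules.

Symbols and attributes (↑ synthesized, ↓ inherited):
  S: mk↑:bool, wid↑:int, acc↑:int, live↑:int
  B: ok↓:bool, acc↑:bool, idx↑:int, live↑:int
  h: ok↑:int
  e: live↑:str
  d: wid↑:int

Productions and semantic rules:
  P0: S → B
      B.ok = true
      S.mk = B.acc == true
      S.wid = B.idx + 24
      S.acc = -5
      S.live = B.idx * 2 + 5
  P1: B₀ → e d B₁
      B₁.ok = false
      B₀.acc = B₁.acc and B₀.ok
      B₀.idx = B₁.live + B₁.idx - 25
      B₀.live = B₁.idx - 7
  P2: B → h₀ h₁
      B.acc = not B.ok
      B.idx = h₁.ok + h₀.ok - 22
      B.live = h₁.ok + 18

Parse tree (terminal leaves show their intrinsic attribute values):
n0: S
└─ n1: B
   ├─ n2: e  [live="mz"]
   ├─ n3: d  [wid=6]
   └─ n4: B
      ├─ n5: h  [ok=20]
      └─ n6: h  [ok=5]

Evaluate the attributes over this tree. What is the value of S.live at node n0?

7

1. n1.ok = true  [true]
2. n2.live = "mz"  [terminal]
3. n3.wid = 6  [terminal]
4. n4.ok = false  [false]
5. n5.ok = 20  [terminal]
6. n6.ok = 5  [terminal]
7. n4.acc = true  [not B.ok]
8. n4.idx = 3  [h₁.ok + h₀.ok - 22]
9. n4.live = 23  [h₁.ok + 18]
10. n1.acc = true  [B₁.acc and B₀.ok]
11. n1.idx = 1  [B₁.live + B₁.idx - 25]
12. n1.live = -4  [B₁.idx - 7]
13. n0.mk = true  [B.acc == true]
14. n0.wid = 25  [B.idx + 24]
15. n0.acc = -5  [-5]
16. n0.live = 7  [B.idx * 2 + 5]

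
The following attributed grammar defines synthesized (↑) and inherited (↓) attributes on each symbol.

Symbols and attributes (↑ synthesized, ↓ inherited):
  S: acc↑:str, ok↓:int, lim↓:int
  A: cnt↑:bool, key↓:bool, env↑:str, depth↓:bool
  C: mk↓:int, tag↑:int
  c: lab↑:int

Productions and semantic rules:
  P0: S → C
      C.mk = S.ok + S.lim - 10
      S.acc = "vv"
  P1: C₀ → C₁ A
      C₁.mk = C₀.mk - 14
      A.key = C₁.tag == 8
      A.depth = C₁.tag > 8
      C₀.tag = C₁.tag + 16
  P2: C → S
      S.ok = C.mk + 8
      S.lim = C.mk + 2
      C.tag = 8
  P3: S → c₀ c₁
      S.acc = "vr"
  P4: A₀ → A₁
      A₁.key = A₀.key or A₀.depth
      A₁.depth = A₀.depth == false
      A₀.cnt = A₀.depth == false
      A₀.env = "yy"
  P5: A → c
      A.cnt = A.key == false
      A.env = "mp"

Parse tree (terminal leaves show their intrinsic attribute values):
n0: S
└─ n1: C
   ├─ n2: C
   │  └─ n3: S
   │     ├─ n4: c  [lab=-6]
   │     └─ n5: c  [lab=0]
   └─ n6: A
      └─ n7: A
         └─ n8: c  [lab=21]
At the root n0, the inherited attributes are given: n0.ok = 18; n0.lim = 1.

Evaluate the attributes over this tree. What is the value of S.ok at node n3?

1. n0.ok = 18  [given at root]
2. n0.lim = 1  [given at root]
3. n1.mk = 9  [S.ok + S.lim - 10]
4. n2.mk = -5  [C₀.mk - 14]
5. n3.ok = 3  [C.mk + 8]
6. n3.lim = -3  [C.mk + 2]
7. n4.lab = -6  [terminal]
8. n5.lab = 0  [terminal]
9. n3.acc = "vr"  ["vr"]
10. n2.tag = 8  [8]
11. n6.key = true  [C₁.tag == 8]
12. n6.depth = false  [C₁.tag > 8]
13. n7.key = true  [A₀.key or A₀.depth]
14. n7.depth = true  [A₀.depth == false]
15. n8.lab = 21  [terminal]
16. n7.cnt = false  [A.key == false]
17. n7.env = "mp"  ["mp"]
18. n6.cnt = true  [A₀.depth == false]
19. n6.env = "yy"  ["yy"]
20. n1.tag = 24  [C₁.tag + 16]
21. n0.acc = "vv"  ["vv"]

3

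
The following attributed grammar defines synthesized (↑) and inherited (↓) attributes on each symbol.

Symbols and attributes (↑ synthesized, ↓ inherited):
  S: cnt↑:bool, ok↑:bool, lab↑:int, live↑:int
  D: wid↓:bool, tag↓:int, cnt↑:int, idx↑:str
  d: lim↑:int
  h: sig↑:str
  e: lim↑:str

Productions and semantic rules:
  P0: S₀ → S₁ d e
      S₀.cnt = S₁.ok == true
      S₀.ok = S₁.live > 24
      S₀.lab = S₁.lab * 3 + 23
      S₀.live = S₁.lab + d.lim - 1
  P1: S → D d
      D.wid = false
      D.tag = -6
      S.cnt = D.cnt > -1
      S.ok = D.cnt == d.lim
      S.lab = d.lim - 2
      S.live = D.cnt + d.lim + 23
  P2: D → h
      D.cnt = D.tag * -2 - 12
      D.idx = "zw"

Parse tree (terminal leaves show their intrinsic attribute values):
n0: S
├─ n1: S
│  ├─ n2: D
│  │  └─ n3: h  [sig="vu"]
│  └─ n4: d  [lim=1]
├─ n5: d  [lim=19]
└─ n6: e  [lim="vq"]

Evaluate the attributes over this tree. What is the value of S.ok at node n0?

1. n2.wid = false  [false]
2. n2.tag = -6  [-6]
3. n3.sig = "vu"  [terminal]
4. n2.cnt = 0  [D.tag * -2 - 12]
5. n2.idx = "zw"  ["zw"]
6. n4.lim = 1  [terminal]
7. n1.cnt = true  [D.cnt > -1]
8. n1.ok = false  [D.cnt == d.lim]
9. n1.lab = -1  [d.lim - 2]
10. n1.live = 24  [D.cnt + d.lim + 23]
11. n5.lim = 19  [terminal]
12. n6.lim = "vq"  [terminal]
13. n0.cnt = false  [S₁.ok == true]
14. n0.ok = false  [S₁.live > 24]
15. n0.lab = 20  [S₁.lab * 3 + 23]
16. n0.live = 17  [S₁.lab + d.lim - 1]

false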